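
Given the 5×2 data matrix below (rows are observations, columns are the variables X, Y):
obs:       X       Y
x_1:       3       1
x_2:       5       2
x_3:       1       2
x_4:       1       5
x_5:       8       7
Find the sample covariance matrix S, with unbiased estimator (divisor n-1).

Step 1 — column means:
  mean(X) = (3 + 5 + 1 + 1 + 8) / 5 = 18/5 = 3.6
  mean(Y) = (1 + 2 + 2 + 5 + 7) / 5 = 17/5 = 3.4

Step 2 — sample covariance S[i,j] = (1/(n-1)) · Σ_k (x_{k,i} - mean_i) · (x_{k,j} - mean_j), with n-1 = 4.
  S[X,X] = ((-0.6)·(-0.6) + (1.4)·(1.4) + (-2.6)·(-2.6) + (-2.6)·(-2.6) + (4.4)·(4.4)) / 4 = 35.2/4 = 8.8
  S[X,Y] = ((-0.6)·(-2.4) + (1.4)·(-1.4) + (-2.6)·(-1.4) + (-2.6)·(1.6) + (4.4)·(3.6)) / 4 = 14.8/4 = 3.7
  S[Y,Y] = ((-2.4)·(-2.4) + (-1.4)·(-1.4) + (-1.4)·(-1.4) + (1.6)·(1.6) + (3.6)·(3.6)) / 4 = 25.2/4 = 6.3

S is symmetric (S[j,i] = S[i,j]). Assembling:

S = [[8.8, 3.7],
 [3.7, 6.3]]


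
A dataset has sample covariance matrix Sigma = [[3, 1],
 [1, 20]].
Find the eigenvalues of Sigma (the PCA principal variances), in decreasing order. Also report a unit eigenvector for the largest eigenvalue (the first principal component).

Step 1 — characteristic polynomial of 2×2 Sigma:
  det(Sigma - λI) = λ² - trace · λ + det = 0.
  trace = 3 + 20 = 23, det = 3·20 - (1)² = 59.
Step 2 — discriminant:
  Δ = trace² - 4·det = 529 - 236 = 293.
Step 3 — eigenvalues:
  λ = (trace ± √Δ)/2 = (23 ± 17.1172)/2,
  λ_1 = 20.0586,  λ_2 = 2.9414.

Step 4 — unit eigenvector for λ_1: solve (Sigma - λ_1 I)v = 0. First row:
  (3 - 20.0586)·v_x + (1)·v_y = 0, i.e. (-17.0586)·v_x + (1)·v_y = 0,
  so v ∝ (b, λ_1 - a) = (1, 17.0586) = u.
  ||u|| = √((1)² + (17.0586)²) = √(291.9966) ≈ 17.0879,
  v_1 = u/||u|| ≈ (0.0585, 0.9983) (||v_1|| = 1).

λ_1 = 20.0586,  λ_2 = 2.9414;  v_1 ≈ (0.0585, 0.9983)


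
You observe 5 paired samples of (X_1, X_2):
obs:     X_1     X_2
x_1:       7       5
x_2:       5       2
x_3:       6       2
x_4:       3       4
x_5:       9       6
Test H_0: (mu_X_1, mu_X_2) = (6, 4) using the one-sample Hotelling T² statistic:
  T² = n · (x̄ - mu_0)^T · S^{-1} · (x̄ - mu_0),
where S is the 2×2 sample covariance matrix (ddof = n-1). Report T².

Step 1 — sample mean vector:
  mean(X_1) = (7 + 5 + 6 + 3 + 9) / 5 = 30/5 = 6
  mean(X_2) = (5 + 2 + 2 + 4 + 6) / 5 = 19/5 = 3.8
  x̄ = (6, 3.8),  deviation x̄ - mu_0 = (6, 3.8) - (6, 4) = (0, -0.2).

Step 2 — sample covariance matrix, S[i,j] = (1/(n-1)) · Σ_k (x_{k,i} - mean_i) · (x_{k,j} - mean_j), divisor n-1 = 4:
  S[X_1,X_1] = ((1)·(1) + (-1)·(-1) + (0)·(0) + (-3)·(-3) + (3)·(3)) / 4 = 20/4 = 5
  S[X_1,X_2] = ((1)·(1.2) + (-1)·(-1.8) + (0)·(-1.8) + (-3)·(0.2) + (3)·(2.2)) / 4 = 9/4 = 2.25
  S[X_2,X_2] = ((1.2)·(1.2) + (-1.8)·(-1.8) + (-1.8)·(-1.8) + (0.2)·(0.2) + (2.2)·(2.2)) / 4 = 12.8/4 = 3.2
  S = [[5, 2.25],
 [2.25, 3.2]].

Step 3 — invert S. det(S) = 5·3.2 - (2.25)² = 10.9375.
  S^{-1} = (1/det) · [[d, -b], [-b, a]] = [[0.2926, -0.2057],
 [-0.2057, 0.4571]].

Step 4 — quadratic form (x̄ - mu_0)^T · S^{-1} · (x̄ - mu_0):
  S^{-1} · (x̄ - mu_0) = (0.0411, -0.0914),
  (x̄ - mu_0)^T · [...] = (0)·(0.0411) + (-0.2)·(-0.0914) = 0.0183.

Step 5 — scale by n: T² = 5 · 0.0183 = 0.0914.

T² ≈ 0.0914


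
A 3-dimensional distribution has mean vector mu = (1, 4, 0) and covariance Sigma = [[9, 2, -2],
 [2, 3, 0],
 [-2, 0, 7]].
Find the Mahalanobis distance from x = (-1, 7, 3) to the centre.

Step 1 — centre the observation: (x - mu) = (-2, 3, 3).

Step 2 — invert Sigma (cofactor / det for 3×3, or solve directly):
  Sigma^{-1} = [[0.1409, -0.094, 0.0403],
 [-0.094, 0.396, -0.0268],
 [0.0403, -0.0268, 0.1544]].

Step 3 — form the quadratic (x - mu)^T · Sigma^{-1} · (x - mu):
  Sigma^{-1} · (x - mu) = (-0.443, 1.2953, 0.302).
  (x - mu)^T · [Sigma^{-1} · (x - mu)] = (-2)·(-0.443) + (3)·(1.2953) + (3)·(0.302) = 5.6779.

Step 4 — take square root: d = √(5.6779) ≈ 2.3828.

d(x, mu) = √(5.6779) ≈ 2.3828


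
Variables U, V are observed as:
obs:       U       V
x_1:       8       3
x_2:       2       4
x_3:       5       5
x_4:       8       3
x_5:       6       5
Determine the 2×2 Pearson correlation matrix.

Step 1 — column means:
  mean(U) = (8 + 2 + 5 + 8 + 6) / 5 = 29/5 = 5.8
  mean(V) = (3 + 4 + 5 + 3 + 5) / 5 = 20/5 = 4

Step 2 — sample variances and covariances s[i,j] = (1/(n-1)) · Σ_k (x_{k,i} - mean_i) · (x_{k,j} - mean_j), with n-1 = 4:
  s[U,U] = ((2.2)·(2.2) + (-3.8)·(-3.8) + (-0.8)·(-0.8) + (2.2)·(2.2) + (0.2)·(0.2)) / 4 = 24.8/4 = 6.2
  s[U,V] = ((2.2)·(-1) + (-3.8)·(0) + (-0.8)·(1) + (2.2)·(-1) + (0.2)·(1)) / 4 = -5/4 = -1.25
  s[V,V] = ((-1)·(-1) + (0)·(0) + (1)·(1) + (-1)·(-1) + (1)·(1)) / 4 = 4/4 = 1
  Sample standard deviations s_i = √(s[i,i]):
  s(U) = √(6.2) = 2.49
  s(V) = √(1) = 1

Step 3 — r_{ij} = s_{ij} / (s_i · s_j):
  r[U,U] = 1 (diagonal).
  r[U,V] = -1.25 / (2.49 · 1) = -1.25 / 2.49 = -0.502
  r[V,V] = 1 (diagonal).

R is symmetric with unit diagonal. Assembling:

R = [[1, -0.502],
 [-0.502, 1]]


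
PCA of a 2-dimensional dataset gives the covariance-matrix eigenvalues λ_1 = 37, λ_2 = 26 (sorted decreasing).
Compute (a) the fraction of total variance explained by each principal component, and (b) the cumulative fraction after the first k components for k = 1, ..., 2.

Step 1 — total variance = trace(Sigma) = Σ λ_i = 37 + 26 = 63.

Step 2 — fraction explained by component i = λ_i / Σ λ:
  PC1: 37/63 = 0.5873
  PC2: 26/63 = 0.4127

Step 3 — cumulative fraction after k components = (λ_1 + ... + λ_k) / Σ λ:
  k = 1: 37/63 = 0.5873
  k = 2: (37 + 26)/63 = 63/63 = 1

Summary (fraction, with percent):

explained: PC1 0.5873 (58.73%), PC2 0.4127 (41.27%);  cumulative: 0.5873, 1


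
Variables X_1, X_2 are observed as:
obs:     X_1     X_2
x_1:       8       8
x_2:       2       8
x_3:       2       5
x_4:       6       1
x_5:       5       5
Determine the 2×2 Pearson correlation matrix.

Step 1 — column means:
  mean(X_1) = (8 + 2 + 2 + 6 + 5) / 5 = 23/5 = 4.6
  mean(X_2) = (8 + 8 + 5 + 1 + 5) / 5 = 27/5 = 5.4

Step 2 — sample variances and covariances s[i,j] = (1/(n-1)) · Σ_k (x_{k,i} - mean_i) · (x_{k,j} - mean_j), with n-1 = 4:
  s[X_1,X_1] = ((3.4)·(3.4) + (-2.6)·(-2.6) + (-2.6)·(-2.6) + (1.4)·(1.4) + (0.4)·(0.4)) / 4 = 27.2/4 = 6.8
  s[X_1,X_2] = ((3.4)·(2.6) + (-2.6)·(2.6) + (-2.6)·(-0.4) + (1.4)·(-4.4) + (0.4)·(-0.4)) / 4 = -3.2/4 = -0.8
  s[X_2,X_2] = ((2.6)·(2.6) + (2.6)·(2.6) + (-0.4)·(-0.4) + (-4.4)·(-4.4) + (-0.4)·(-0.4)) / 4 = 33.2/4 = 8.3
  Sample standard deviations s_i = √(s[i,i]):
  s(X_1) = √(6.8) = 2.6077
  s(X_2) = √(8.3) = 2.881

Step 3 — r_{ij} = s_{ij} / (s_i · s_j):
  r[X_1,X_1] = 1 (diagonal).
  r[X_1,X_2] = -0.8 / (2.6077 · 2.881) = -0.8 / 7.5127 = -0.1065
  r[X_2,X_2] = 1 (diagonal).

R is symmetric with unit diagonal. Assembling:

R = [[1, -0.1065],
 [-0.1065, 1]]


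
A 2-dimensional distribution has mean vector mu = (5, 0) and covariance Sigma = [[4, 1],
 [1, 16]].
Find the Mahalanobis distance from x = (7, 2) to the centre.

Step 1 — centre the observation: (x - mu) = (2, 2).

Step 2 — invert Sigma. det(Sigma) = 4·16 - (1)² = 63.
  Sigma^{-1} = (1/det) · [[d, -b], [-b, a]] = [[0.254, -0.0159],
 [-0.0159, 0.0635]].

Step 3 — form the quadratic (x - mu)^T · Sigma^{-1} · (x - mu):
  Sigma^{-1} · (x - mu) = (0.4762, 0.0952).
  (x - mu)^T · [Sigma^{-1} · (x - mu)] = (2)·(0.4762) + (2)·(0.0952) = 1.1429.

Step 4 — take square root: d = √(1.1429) ≈ 1.069.

d(x, mu) = √(1.1429) ≈ 1.069


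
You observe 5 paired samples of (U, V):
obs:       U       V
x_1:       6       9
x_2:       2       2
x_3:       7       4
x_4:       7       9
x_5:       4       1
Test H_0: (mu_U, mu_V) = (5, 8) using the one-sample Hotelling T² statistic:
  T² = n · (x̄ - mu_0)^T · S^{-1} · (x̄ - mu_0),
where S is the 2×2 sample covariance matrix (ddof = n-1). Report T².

Step 1 — sample mean vector:
  mean(U) = (6 + 2 + 7 + 7 + 4) / 5 = 26/5 = 5.2
  mean(V) = (9 + 2 + 4 + 9 + 1) / 5 = 25/5 = 5
  x̄ = (5.2, 5),  deviation x̄ - mu_0 = (5.2, 5) - (5, 8) = (0.2, -3).

Step 2 — sample covariance matrix, S[i,j] = (1/(n-1)) · Σ_k (x_{k,i} - mean_i) · (x_{k,j} - mean_j), divisor n-1 = 4:
  S[U,U] = ((0.8)·(0.8) + (-3.2)·(-3.2) + (1.8)·(1.8) + (1.8)·(1.8) + (-1.2)·(-1.2)) / 4 = 18.8/4 = 4.7
  S[U,V] = ((0.8)·(4) + (-3.2)·(-3) + (1.8)·(-1) + (1.8)·(4) + (-1.2)·(-4)) / 4 = 23/4 = 5.75
  S[V,V] = ((4)·(4) + (-3)·(-3) + (-1)·(-1) + (4)·(4) + (-4)·(-4)) / 4 = 58/4 = 14.5
  S = [[4.7, 5.75],
 [5.75, 14.5]].

Step 3 — invert S. det(S) = 4.7·14.5 - (5.75)² = 35.0875.
  S^{-1} = (1/det) · [[d, -b], [-b, a]] = [[0.4133, -0.1639],
 [-0.1639, 0.134]].

Step 4 — quadratic form (x̄ - mu_0)^T · S^{-1} · (x̄ - mu_0):
  S^{-1} · (x̄ - mu_0) = (0.5743, -0.4346),
  (x̄ - mu_0)^T · [...] = (0.2)·(0.5743) + (-3)·(-0.4346) = 1.4187.

Step 5 — scale by n: T² = 5 · 1.4187 = 7.0937.

T² ≈ 7.0937


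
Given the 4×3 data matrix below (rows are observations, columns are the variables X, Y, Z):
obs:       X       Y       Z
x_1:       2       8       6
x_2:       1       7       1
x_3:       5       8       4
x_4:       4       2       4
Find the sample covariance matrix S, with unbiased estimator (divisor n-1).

Step 1 — column means:
  mean(X) = (2 + 1 + 5 + 4) / 4 = 12/4 = 3
  mean(Y) = (8 + 7 + 8 + 2) / 4 = 25/4 = 6.25
  mean(Z) = (6 + 1 + 4 + 4) / 4 = 15/4 = 3.75

Step 2 — sample covariance S[i,j] = (1/(n-1)) · Σ_k (x_{k,i} - mean_i) · (x_{k,j} - mean_j), with n-1 = 3.
  S[X,X] = ((-1)·(-1) + (-2)·(-2) + (2)·(2) + (1)·(1)) / 3 = 10/3 = 3.3333
  S[X,Y] = ((-1)·(1.75) + (-2)·(0.75) + (2)·(1.75) + (1)·(-4.25)) / 3 = -4/3 = -1.3333
  S[X,Z] = ((-1)·(2.25) + (-2)·(-2.75) + (2)·(0.25) + (1)·(0.25)) / 3 = 4/3 = 1.3333
  S[Y,Y] = ((1.75)·(1.75) + (0.75)·(0.75) + (1.75)·(1.75) + (-4.25)·(-4.25)) / 3 = 24.75/3 = 8.25
  S[Y,Z] = ((1.75)·(2.25) + (0.75)·(-2.75) + (1.75)·(0.25) + (-4.25)·(0.25)) / 3 = 1.25/3 = 0.4167
  S[Z,Z] = ((2.25)·(2.25) + (-2.75)·(-2.75) + (0.25)·(0.25) + (0.25)·(0.25)) / 3 = 12.75/3 = 4.25

S is symmetric (S[j,i] = S[i,j]). Assembling:

S = [[3.3333, -1.3333, 1.3333],
 [-1.3333, 8.25, 0.4167],
 [1.3333, 0.4167, 4.25]]


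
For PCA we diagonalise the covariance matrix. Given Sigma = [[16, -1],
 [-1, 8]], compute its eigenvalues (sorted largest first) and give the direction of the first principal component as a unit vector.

Step 1 — characteristic polynomial of 2×2 Sigma:
  det(Sigma - λI) = λ² - trace · λ + det = 0.
  trace = 16 + 8 = 24, det = 16·8 - (-1)² = 127.
Step 2 — discriminant:
  Δ = trace² - 4·det = 576 - 508 = 68.
Step 3 — eigenvalues:
  λ = (trace ± √Δ)/2 = (24 ± 8.2462)/2,
  λ_1 = 16.1231,  λ_2 = 7.8769.

Step 4 — unit eigenvector for λ_1: solve (Sigma - λ_1 I)v = 0. First row:
  (16 - 16.1231)·v_x + (-1)·v_y = 0, i.e. (-0.1231)·v_x + (-1)·v_y = 0,
  so v ∝ (b, λ_1 - a) = (-1, 0.1231); multiply by -1 so the first entry is positive: u = (1, -0.1231).
  ||u|| = √((1)² + (-0.1231)²) = √(1.0152) ≈ 1.0075,
  v_1 = u/||u|| ≈ (0.9925, -0.1222) (||v_1|| = 1).

λ_1 = 16.1231,  λ_2 = 7.8769;  v_1 ≈ (0.9925, -0.1222)


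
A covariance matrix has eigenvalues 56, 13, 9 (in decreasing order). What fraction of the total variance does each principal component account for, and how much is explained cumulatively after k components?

Step 1 — total variance = trace(Sigma) = Σ λ_i = 56 + 13 + 9 = 78.

Step 2 — fraction explained by component i = λ_i / Σ λ:
  PC1: 56/78 = 0.7179
  PC2: 13/78 = 0.1667
  PC3: 9/78 = 0.1154

Step 3 — cumulative fraction after k components = (λ_1 + ... + λ_k) / Σ λ:
  k = 1: 56/78 = 0.7179
  k = 2: (56 + 13)/78 = 69/78 = 0.8846
  k = 3: (56 + 13 + 9)/78 = 78/78 = 1

Summary (fraction, with percent):

explained: PC1 0.7179 (71.79%), PC2 0.1667 (16.67%), PC3 0.1154 (11.54%);  cumulative: 0.7179, 0.8846, 1


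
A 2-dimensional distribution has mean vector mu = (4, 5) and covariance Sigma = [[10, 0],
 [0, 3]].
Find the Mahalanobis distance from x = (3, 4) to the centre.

Step 1 — centre the observation: (x - mu) = (-1, -1).

Step 2 — invert Sigma. det(Sigma) = 10·3 - (0)² = 30.
  Sigma^{-1} = (1/det) · [[d, -b], [-b, a]] = [[0.1, 0],
 [0, 0.3333]].

Step 3 — form the quadratic (x - mu)^T · Sigma^{-1} · (x - mu):
  Sigma^{-1} · (x - mu) = (-0.1, -0.3333).
  (x - mu)^T · [Sigma^{-1} · (x - mu)] = (-1)·(-0.1) + (-1)·(-0.3333) = 0.4333.

Step 4 — take square root: d = √(0.4333) ≈ 0.6583.

d(x, mu) = √(0.4333) ≈ 0.6583


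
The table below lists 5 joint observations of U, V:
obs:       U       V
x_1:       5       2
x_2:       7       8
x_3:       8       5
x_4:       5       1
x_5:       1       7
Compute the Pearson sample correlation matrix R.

Step 1 — column means:
  mean(U) = (5 + 7 + 8 + 5 + 1) / 5 = 26/5 = 5.2
  mean(V) = (2 + 8 + 5 + 1 + 7) / 5 = 23/5 = 4.6

Step 2 — sample variances and covariances s[i,j] = (1/(n-1)) · Σ_k (x_{k,i} - mean_i) · (x_{k,j} - mean_j), with n-1 = 4:
  s[U,U] = ((-0.2)·(-0.2) + (1.8)·(1.8) + (2.8)·(2.8) + (-0.2)·(-0.2) + (-4.2)·(-4.2)) / 4 = 28.8/4 = 7.2
  s[U,V] = ((-0.2)·(-2.6) + (1.8)·(3.4) + (2.8)·(0.4) + (-0.2)·(-3.6) + (-4.2)·(2.4)) / 4 = -1.6/4 = -0.4
  s[V,V] = ((-2.6)·(-2.6) + (3.4)·(3.4) + (0.4)·(0.4) + (-3.6)·(-3.6) + (2.4)·(2.4)) / 4 = 37.2/4 = 9.3
  Sample standard deviations s_i = √(s[i,i]):
  s(U) = √(7.2) = 2.6833
  s(V) = √(9.3) = 3.0496

Step 3 — r_{ij} = s_{ij} / (s_i · s_j):
  r[U,U] = 1 (diagonal).
  r[U,V] = -0.4 / (2.6833 · 3.0496) = -0.4 / 8.1829 = -0.0489
  r[V,V] = 1 (diagonal).

R is symmetric with unit diagonal. Assembling:

R = [[1, -0.0489],
 [-0.0489, 1]]


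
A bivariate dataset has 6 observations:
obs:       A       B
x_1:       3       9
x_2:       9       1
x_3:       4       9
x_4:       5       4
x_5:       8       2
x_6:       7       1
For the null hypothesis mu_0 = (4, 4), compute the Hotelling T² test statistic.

Step 1 — sample mean vector:
  mean(A) = (3 + 9 + 4 + 5 + 8 + 7) / 6 = 36/6 = 6
  mean(B) = (9 + 1 + 9 + 4 + 2 + 1) / 6 = 26/6 = 4.3333
  x̄ = (6, 4.3333),  deviation x̄ - mu_0 = (6, 4.3333) - (4, 4) = (2, 0.3333).

Step 2 — sample covariance matrix, S[i,j] = (1/(n-1)) · Σ_k (x_{k,i} - mean_i) · (x_{k,j} - mean_j), divisor n-1 = 5:
  S[A,A] = ((-3)·(-3) + (3)·(3) + (-2)·(-2) + (-1)·(-1) + (2)·(2) + (1)·(1)) / 5 = 28/5 = 5.6
  S[A,B] = ((-3)·(4.6667) + (3)·(-3.3333) + (-2)·(4.6667) + (-1)·(-0.3333) + (2)·(-2.3333) + (1)·(-3.3333)) / 5 = -41/5 = -8.2
  S[B,B] = ((4.6667)·(4.6667) + (-3.3333)·(-3.3333) + (4.6667)·(4.6667) + (-0.3333)·(-0.3333) + (-2.3333)·(-2.3333) + (-3.3333)·(-3.3333)) / 5 = 71.3333/5 = 14.2667
  S = [[5.6, -8.2],
 [-8.2, 14.2667]].

Step 3 — invert S. det(S) = 5.6·14.2667 - (-8.2)² = 12.6533.
  S^{-1} = (1/det) · [[d, -b], [-b, a]] = [[1.1275, 0.6481],
 [0.6481, 0.4426]].

Step 4 — quadratic form (x̄ - mu_0)^T · S^{-1} · (x̄ - mu_0):
  S^{-1} · (x̄ - mu_0) = (2.471, 1.4436),
  (x̄ - mu_0)^T · [...] = (2)·(2.471) + (0.3333)·(1.4436) = 5.4233.

Step 5 — scale by n: T² = 6 · 5.4233 = 32.5395.

T² ≈ 32.5395


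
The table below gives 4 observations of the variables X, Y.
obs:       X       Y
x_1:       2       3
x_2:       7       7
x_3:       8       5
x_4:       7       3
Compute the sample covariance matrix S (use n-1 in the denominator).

Step 1 — column means:
  mean(X) = (2 + 7 + 8 + 7) / 4 = 24/4 = 6
  mean(Y) = (3 + 7 + 5 + 3) / 4 = 18/4 = 4.5

Step 2 — sample covariance S[i,j] = (1/(n-1)) · Σ_k (x_{k,i} - mean_i) · (x_{k,j} - mean_j), with n-1 = 3.
  S[X,X] = ((-4)·(-4) + (1)·(1) + (2)·(2) + (1)·(1)) / 3 = 22/3 = 7.3333
  S[X,Y] = ((-4)·(-1.5) + (1)·(2.5) + (2)·(0.5) + (1)·(-1.5)) / 3 = 8/3 = 2.6667
  S[Y,Y] = ((-1.5)·(-1.5) + (2.5)·(2.5) + (0.5)·(0.5) + (-1.5)·(-1.5)) / 3 = 11/3 = 3.6667

S is symmetric (S[j,i] = S[i,j]). Assembling:

S = [[7.3333, 2.6667],
 [2.6667, 3.6667]]


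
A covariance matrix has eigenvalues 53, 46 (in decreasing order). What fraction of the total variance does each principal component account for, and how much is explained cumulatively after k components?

Step 1 — total variance = trace(Sigma) = Σ λ_i = 53 + 46 = 99.

Step 2 — fraction explained by component i = λ_i / Σ λ:
  PC1: 53/99 = 0.5354
  PC2: 46/99 = 0.4646

Step 3 — cumulative fraction after k components = (λ_1 + ... + λ_k) / Σ λ:
  k = 1: 53/99 = 0.5354
  k = 2: (53 + 46)/99 = 99/99 = 1

Summary (fraction, with percent):

explained: PC1 0.5354 (53.54%), PC2 0.4646 (46.46%);  cumulative: 0.5354, 1


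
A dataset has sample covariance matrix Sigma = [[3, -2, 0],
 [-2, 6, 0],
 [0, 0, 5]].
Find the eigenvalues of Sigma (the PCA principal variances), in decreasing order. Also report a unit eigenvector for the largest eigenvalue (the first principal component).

Step 1 — characteristic polynomial p(λ) = det(λI - Sigma) = λ³ - tr·λ² + c_1·λ - det, where tr = trace, c_1 = sum of the principal 2×2 minors, det = det(Sigma):
  tr = 3 + 6 + 5 = 14,
  c_1 = (3·6 - (-2)²) + (3·5 - (0)²) + (6·5 - (0)²) = 14 + 15 + 30 = 59,
  det = 3·(6·5 - (0)²) - (-2)·((-2)·5 - (0)·(0)) + (0)·((-2)·(0) - 6·(0)) = 3·(30) - (-2)·(-10) + (0)·(0) = 70.
  So p(λ) = λ³ - 14λ² + 59λ - 70.
Step 2 — look for an integer root (rational root theorem: any rational root is an integer divisor of 70). Testing λ = 2:
  p(2) = 8 - 56 + 118 - 70 = 0  ✓
  Dividing out (λ - 2): p(λ) = (λ - 2)(λ² - 12λ + 35).
Step 3 — remaining eigenvalues from the quadratic λ² - 12λ + 35 = 0:
  Δ = 12² - 4·35 = 144 - 140 = 4,  λ = (12 ± √4)/2 = (12 ± 2)/2 = 7 or 5.
  Sorted: λ_1 = 7,  λ_2 = 5,  λ_3 = 2  (check: sum = 14 = tr ✓).

Step 4 — unit eigenvector for λ_1 = 7: v spans the null space of (Sigma - λ_1 I), whose rows are
  r_1 = (-4, -2, 0),  r_2 = (-2, -1, 0),  r_3 = (0, 0, -2).
  v is orthogonal to every row, so take v ∝ r_1 × r_3 = ((-2)·(-2) - (0)·(0), (0)·(0) - (-4)·(-2), (-4)·(0) - (-2)·(0)) = (4, -8, 0).
  Rescale (divide by 4): u = (1, -2, 0).
  ||u|| = √((1)² + (-2)² + (0)²) = √(5) ≈ 2.2361,  v_1 = u/||u|| ≈ (0.4472, -0.8944, 0) (||v_1|| = 1).

λ_1 = 7,  λ_2 = 5,  λ_3 = 2;  v_1 ≈ (0.4472, -0.8944, 0)


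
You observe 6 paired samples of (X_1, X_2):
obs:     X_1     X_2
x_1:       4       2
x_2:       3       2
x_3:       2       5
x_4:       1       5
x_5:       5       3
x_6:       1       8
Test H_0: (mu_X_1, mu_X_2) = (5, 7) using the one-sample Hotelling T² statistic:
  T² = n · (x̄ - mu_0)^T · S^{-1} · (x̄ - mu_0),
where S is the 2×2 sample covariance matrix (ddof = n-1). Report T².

Step 1 — sample mean vector:
  mean(X_1) = (4 + 3 + 2 + 1 + 5 + 1) / 6 = 16/6 = 2.6667
  mean(X_2) = (2 + 2 + 5 + 5 + 3 + 8) / 6 = 25/6 = 4.1667
  x̄ = (2.6667, 4.1667),  deviation x̄ - mu_0 = (2.6667, 4.1667) - (5, 7) = (-2.3333, -2.8333).

Step 2 — sample covariance matrix, S[i,j] = (1/(n-1)) · Σ_k (x_{k,i} - mean_i) · (x_{k,j} - mean_j), divisor n-1 = 5:
  S[X_1,X_1] = ((1.3333)·(1.3333) + (0.3333)·(0.3333) + (-0.6667)·(-0.6667) + (-1.6667)·(-1.6667) + (2.3333)·(2.3333) + (-1.6667)·(-1.6667)) / 5 = 13.3333/5 = 2.6667
  S[X_1,X_2] = ((1.3333)·(-2.1667) + (0.3333)·(-2.1667) + (-0.6667)·(0.8333) + (-1.6667)·(0.8333) + (2.3333)·(-1.1667) + (-1.6667)·(3.8333)) / 5 = -14.6667/5 = -2.9333
  S[X_2,X_2] = ((-2.1667)·(-2.1667) + (-2.1667)·(-2.1667) + (0.8333)·(0.8333) + (0.8333)·(0.8333) + (-1.1667)·(-1.1667) + (3.8333)·(3.8333)) / 5 = 26.8333/5 = 5.3667
  S = [[2.6667, -2.9333],
 [-2.9333, 5.3667]].

Step 3 — invert S. det(S) = 2.6667·5.3667 - (-2.9333)² = 5.7067.
  S^{-1} = (1/det) · [[d, -b], [-b, a]] = [[0.9404, 0.514],
 [0.514, 0.4673]].

Step 4 — quadratic form (x̄ - mu_0)^T · S^{-1} · (x̄ - mu_0):
  S^{-1} · (x̄ - mu_0) = (-3.6507, -2.5234),
  (x̄ - mu_0)^T · [...] = (-2.3333)·(-3.6507) + (-2.8333)·(-2.5234) = 15.6678.

Step 5 — scale by n: T² = 6 · 15.6678 = 94.007.

T² ≈ 94.007


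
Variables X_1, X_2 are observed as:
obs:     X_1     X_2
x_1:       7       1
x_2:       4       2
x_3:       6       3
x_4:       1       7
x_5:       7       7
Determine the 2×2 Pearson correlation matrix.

Step 1 — column means:
  mean(X_1) = (7 + 4 + 6 + 1 + 7) / 5 = 25/5 = 5
  mean(X_2) = (1 + 2 + 3 + 7 + 7) / 5 = 20/5 = 4

Step 2 — sample variances and covariances s[i,j] = (1/(n-1)) · Σ_k (x_{k,i} - mean_i) · (x_{k,j} - mean_j), with n-1 = 4:
  s[X_1,X_1] = ((2)·(2) + (-1)·(-1) + (1)·(1) + (-4)·(-4) + (2)·(2)) / 4 = 26/4 = 6.5
  s[X_1,X_2] = ((2)·(-3) + (-1)·(-2) + (1)·(-1) + (-4)·(3) + (2)·(3)) / 4 = -11/4 = -2.75
  s[X_2,X_2] = ((-3)·(-3) + (-2)·(-2) + (-1)·(-1) + (3)·(3) + (3)·(3)) / 4 = 32/4 = 8
  Sample standard deviations s_i = √(s[i,i]):
  s(X_1) = √(6.5) = 2.5495
  s(X_2) = √(8) = 2.8284

Step 3 — r_{ij} = s_{ij} / (s_i · s_j):
  r[X_1,X_1] = 1 (diagonal).
  r[X_1,X_2] = -2.75 / (2.5495 · 2.8284) = -2.75 / 7.2111 = -0.3814
  r[X_2,X_2] = 1 (diagonal).

R is symmetric with unit diagonal. Assembling:

R = [[1, -0.3814],
 [-0.3814, 1]]


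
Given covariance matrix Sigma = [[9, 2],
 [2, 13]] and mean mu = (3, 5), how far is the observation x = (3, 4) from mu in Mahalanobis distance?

Step 1 — centre the observation: (x - mu) = (0, -1).

Step 2 — invert Sigma. det(Sigma) = 9·13 - (2)² = 113.
  Sigma^{-1} = (1/det) · [[d, -b], [-b, a]] = [[0.115, -0.0177],
 [-0.0177, 0.0796]].

Step 3 — form the quadratic (x - mu)^T · Sigma^{-1} · (x - mu):
  Sigma^{-1} · (x - mu) = (0.0177, -0.0796).
  (x - mu)^T · [Sigma^{-1} · (x - mu)] = (0)·(0.0177) + (-1)·(-0.0796) = 0.0796.

Step 4 — take square root: d = √(0.0796) ≈ 0.2822.

d(x, mu) = √(0.0796) ≈ 0.2822


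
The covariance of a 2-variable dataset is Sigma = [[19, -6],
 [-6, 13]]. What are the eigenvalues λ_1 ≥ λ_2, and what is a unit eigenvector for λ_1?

Step 1 — characteristic polynomial of 2×2 Sigma:
  det(Sigma - λI) = λ² - trace · λ + det = 0.
  trace = 19 + 13 = 32, det = 19·13 - (-6)² = 211.
Step 2 — discriminant:
  Δ = trace² - 4·det = 1024 - 844 = 180.
Step 3 — eigenvalues:
  λ = (trace ± √Δ)/2 = (32 ± 13.4164)/2,
  λ_1 = 22.7082,  λ_2 = 9.2918.

Step 4 — unit eigenvector for λ_1: solve (Sigma - λ_1 I)v = 0. First row:
  (19 - 22.7082)·v_x + (-6)·v_y = 0, i.e. (-3.7082)·v_x + (-6)·v_y = 0,
  so v ∝ (b, λ_1 - a) = (-6, 3.7082); multiply by -1 so the first entry is positive: u = (6, -3.7082).
  ||u|| = √((6)² + (-3.7082)²) = √(49.7508) ≈ 7.0534,
  v_1 = u/||u|| ≈ (0.8507, -0.5257) (||v_1|| = 1).

λ_1 = 22.7082,  λ_2 = 9.2918;  v_1 ≈ (0.8507, -0.5257)


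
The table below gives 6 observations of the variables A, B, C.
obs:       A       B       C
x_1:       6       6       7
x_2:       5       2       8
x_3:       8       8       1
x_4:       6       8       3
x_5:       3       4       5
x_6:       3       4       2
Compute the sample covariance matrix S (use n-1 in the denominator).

Step 1 — column means:
  mean(A) = (6 + 5 + 8 + 6 + 3 + 3) / 6 = 31/6 = 5.1667
  mean(B) = (6 + 2 + 8 + 8 + 4 + 4) / 6 = 32/6 = 5.3333
  mean(C) = (7 + 8 + 1 + 3 + 5 + 2) / 6 = 26/6 = 4.3333

Step 2 — sample covariance S[i,j] = (1/(n-1)) · Σ_k (x_{k,i} - mean_i) · (x_{k,j} - mean_j), with n-1 = 5.
  S[A,A] = ((0.8333)·(0.8333) + (-0.1667)·(-0.1667) + (2.8333)·(2.8333) + (0.8333)·(0.8333) + (-2.1667)·(-2.1667) + (-2.1667)·(-2.1667)) / 5 = 18.8333/5 = 3.7667
  S[A,B] = ((0.8333)·(0.6667) + (-0.1667)·(-3.3333) + (2.8333)·(2.6667) + (0.8333)·(2.6667) + (-2.1667)·(-1.3333) + (-2.1667)·(-1.3333)) / 5 = 16.6667/5 = 3.3333
  S[A,C] = ((0.8333)·(2.6667) + (-0.1667)·(3.6667) + (2.8333)·(-3.3333) + (0.8333)·(-1.3333) + (-2.1667)·(0.6667) + (-2.1667)·(-2.3333)) / 5 = -5.3333/5 = -1.0667
  S[B,B] = ((0.6667)·(0.6667) + (-3.3333)·(-3.3333) + (2.6667)·(2.6667) + (2.6667)·(2.6667) + (-1.3333)·(-1.3333) + (-1.3333)·(-1.3333)) / 5 = 29.3333/5 = 5.8667
  S[B,C] = ((0.6667)·(2.6667) + (-3.3333)·(3.6667) + (2.6667)·(-3.3333) + (2.6667)·(-1.3333) + (-1.3333)·(0.6667) + (-1.3333)·(-2.3333)) / 5 = -20.6667/5 = -4.1333
  S[C,C] = ((2.6667)·(2.6667) + (3.6667)·(3.6667) + (-3.3333)·(-3.3333) + (-1.3333)·(-1.3333) + (0.6667)·(0.6667) + (-2.3333)·(-2.3333)) / 5 = 39.3333/5 = 7.8667

S is symmetric (S[j,i] = S[i,j]). Assembling:

S = [[3.7667, 3.3333, -1.0667],
 [3.3333, 5.8667, -4.1333],
 [-1.0667, -4.1333, 7.8667]]


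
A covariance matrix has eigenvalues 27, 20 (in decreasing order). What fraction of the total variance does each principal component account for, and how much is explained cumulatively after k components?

Step 1 — total variance = trace(Sigma) = Σ λ_i = 27 + 20 = 47.

Step 2 — fraction explained by component i = λ_i / Σ λ:
  PC1: 27/47 = 0.5745
  PC2: 20/47 = 0.4255

Step 3 — cumulative fraction after k components = (λ_1 + ... + λ_k) / Σ λ:
  k = 1: 27/47 = 0.5745
  k = 2: (27 + 20)/47 = 47/47 = 1

Summary (fraction, with percent):

explained: PC1 0.5745 (57.45%), PC2 0.4255 (42.55%);  cumulative: 0.5745, 1


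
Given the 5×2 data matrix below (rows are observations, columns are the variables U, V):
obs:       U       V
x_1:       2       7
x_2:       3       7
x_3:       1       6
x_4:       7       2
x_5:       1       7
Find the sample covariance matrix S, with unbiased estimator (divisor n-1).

Step 1 — column means:
  mean(U) = (2 + 3 + 1 + 7 + 1) / 5 = 14/5 = 2.8
  mean(V) = (7 + 7 + 6 + 2 + 7) / 5 = 29/5 = 5.8

Step 2 — sample covariance S[i,j] = (1/(n-1)) · Σ_k (x_{k,i} - mean_i) · (x_{k,j} - mean_j), with n-1 = 4.
  S[U,U] = ((-0.8)·(-0.8) + (0.2)·(0.2) + (-1.8)·(-1.8) + (4.2)·(4.2) + (-1.8)·(-1.8)) / 4 = 24.8/4 = 6.2
  S[U,V] = ((-0.8)·(1.2) + (0.2)·(1.2) + (-1.8)·(0.2) + (4.2)·(-3.8) + (-1.8)·(1.2)) / 4 = -19.2/4 = -4.8
  S[V,V] = ((1.2)·(1.2) + (1.2)·(1.2) + (0.2)·(0.2) + (-3.8)·(-3.8) + (1.2)·(1.2)) / 4 = 18.8/4 = 4.7

S is symmetric (S[j,i] = S[i,j]). Assembling:

S = [[6.2, -4.8],
 [-4.8, 4.7]]


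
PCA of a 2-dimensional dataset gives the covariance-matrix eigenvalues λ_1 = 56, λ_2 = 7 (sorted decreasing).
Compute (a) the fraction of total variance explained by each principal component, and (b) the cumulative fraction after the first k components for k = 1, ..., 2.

Step 1 — total variance = trace(Sigma) = Σ λ_i = 56 + 7 = 63.

Step 2 — fraction explained by component i = λ_i / Σ λ:
  PC1: 56/63 = 0.8889
  PC2: 7/63 = 0.1111

Step 3 — cumulative fraction after k components = (λ_1 + ... + λ_k) / Σ λ:
  k = 1: 56/63 = 0.8889
  k = 2: (56 + 7)/63 = 63/63 = 1

Summary (fraction, with percent):

explained: PC1 0.8889 (88.89%), PC2 0.1111 (11.11%);  cumulative: 0.8889, 1


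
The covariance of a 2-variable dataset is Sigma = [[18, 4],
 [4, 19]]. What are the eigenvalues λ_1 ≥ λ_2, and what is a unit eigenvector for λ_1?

Step 1 — characteristic polynomial of 2×2 Sigma:
  det(Sigma - λI) = λ² - trace · λ + det = 0.
  trace = 18 + 19 = 37, det = 18·19 - (4)² = 326.
Step 2 — discriminant:
  Δ = trace² - 4·det = 1369 - 1304 = 65.
Step 3 — eigenvalues:
  λ = (trace ± √Δ)/2 = (37 ± 8.0623)/2,
  λ_1 = 22.5311,  λ_2 = 14.4689.

Step 4 — unit eigenvector for λ_1: solve (Sigma - λ_1 I)v = 0. First row:
  (18 - 22.5311)·v_x + (4)·v_y = 0, i.e. (-4.5311)·v_x + (4)·v_y = 0,
  so v ∝ (b, λ_1 - a) = (4, 4.5311) = u.
  ||u|| = √((4)² + (4.5311)²) = √(36.5311) ≈ 6.0441,
  v_1 = u/||u|| ≈ (0.6618, 0.7497) (||v_1|| = 1).

λ_1 = 22.5311,  λ_2 = 14.4689;  v_1 ≈ (0.6618, 0.7497)


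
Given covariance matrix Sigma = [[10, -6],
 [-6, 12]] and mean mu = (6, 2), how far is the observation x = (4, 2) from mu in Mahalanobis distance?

Step 1 — centre the observation: (x - mu) = (-2, 0).

Step 2 — invert Sigma. det(Sigma) = 10·12 - (-6)² = 84.
  Sigma^{-1} = (1/det) · [[d, -b], [-b, a]] = [[0.1429, 0.0714],
 [0.0714, 0.119]].

Step 3 — form the quadratic (x - mu)^T · Sigma^{-1} · (x - mu):
  Sigma^{-1} · (x - mu) = (-0.2857, -0.1429).
  (x - mu)^T · [Sigma^{-1} · (x - mu)] = (-2)·(-0.2857) + (0)·(-0.1429) = 0.5714.

Step 4 — take square root: d = √(0.5714) ≈ 0.7559.

d(x, mu) = √(0.5714) ≈ 0.7559


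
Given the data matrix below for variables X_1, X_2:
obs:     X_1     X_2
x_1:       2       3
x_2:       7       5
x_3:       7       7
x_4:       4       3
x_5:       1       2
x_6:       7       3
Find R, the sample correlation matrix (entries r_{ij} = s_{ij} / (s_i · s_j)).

Step 1 — column means:
  mean(X_1) = (2 + 7 + 7 + 4 + 1 + 7) / 6 = 28/6 = 4.6667
  mean(X_2) = (3 + 5 + 7 + 3 + 2 + 3) / 6 = 23/6 = 3.8333

Step 2 — sample variances and covariances s[i,j] = (1/(n-1)) · Σ_k (x_{k,i} - mean_i) · (x_{k,j} - mean_j), with n-1 = 5:
  s[X_1,X_1] = ((-2.6667)·(-2.6667) + (2.3333)·(2.3333) + (2.3333)·(2.3333) + (-0.6667)·(-0.6667) + (-3.6667)·(-3.6667) + (2.3333)·(2.3333)) / 5 = 37.3333/5 = 7.4667
  s[X_1,X_2] = ((-2.6667)·(-0.8333) + (2.3333)·(1.1667) + (2.3333)·(3.1667) + (-0.6667)·(-0.8333) + (-3.6667)·(-1.8333) + (2.3333)·(-0.8333)) / 5 = 17.6667/5 = 3.5333
  s[X_2,X_2] = ((-0.8333)·(-0.8333) + (1.1667)·(1.1667) + (3.1667)·(3.1667) + (-0.8333)·(-0.8333) + (-1.8333)·(-1.8333) + (-0.8333)·(-0.8333)) / 5 = 16.8333/5 = 3.3667
  Sample standard deviations s_i = √(s[i,i]):
  s(X_1) = √(7.4667) = 2.7325
  s(X_2) = √(3.3667) = 1.8348

Step 3 — r_{ij} = s_{ij} / (s_i · s_j):
  r[X_1,X_1] = 1 (diagonal).
  r[X_1,X_2] = 3.5333 / (2.7325 · 1.8348) = 3.5333 / 5.0138 = 0.7047
  r[X_2,X_2] = 1 (diagonal).

R is symmetric with unit diagonal. Assembling:

R = [[1, 0.7047],
 [0.7047, 1]]


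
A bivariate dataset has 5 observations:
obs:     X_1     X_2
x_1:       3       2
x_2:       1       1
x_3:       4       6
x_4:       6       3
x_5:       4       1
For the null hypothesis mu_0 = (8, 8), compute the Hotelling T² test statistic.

Step 1 — sample mean vector:
  mean(X_1) = (3 + 1 + 4 + 6 + 4) / 5 = 18/5 = 3.6
  mean(X_2) = (2 + 1 + 6 + 3 + 1) / 5 = 13/5 = 2.6
  x̄ = (3.6, 2.6),  deviation x̄ - mu_0 = (3.6, 2.6) - (8, 8) = (-4.4, -5.4).

Step 2 — sample covariance matrix, S[i,j] = (1/(n-1)) · Σ_k (x_{k,i} - mean_i) · (x_{k,j} - mean_j), divisor n-1 = 4:
  S[X_1,X_1] = ((-0.6)·(-0.6) + (-2.6)·(-2.6) + (0.4)·(0.4) + (2.4)·(2.4) + (0.4)·(0.4)) / 4 = 13.2/4 = 3.3
  S[X_1,X_2] = ((-0.6)·(-0.6) + (-2.6)·(-1.6) + (0.4)·(3.4) + (2.4)·(0.4) + (0.4)·(-1.6)) / 4 = 6.2/4 = 1.55
  S[X_2,X_2] = ((-0.6)·(-0.6) + (-1.6)·(-1.6) + (3.4)·(3.4) + (0.4)·(0.4) + (-1.6)·(-1.6)) / 4 = 17.2/4 = 4.3
  S = [[3.3, 1.55],
 [1.55, 4.3]].

Step 3 — invert S. det(S) = 3.3·4.3 - (1.55)² = 11.7875.
  S^{-1} = (1/det) · [[d, -b], [-b, a]] = [[0.3648, -0.1315],
 [-0.1315, 0.28]].

Step 4 — quadratic form (x̄ - mu_0)^T · S^{-1} · (x̄ - mu_0):
  S^{-1} · (x̄ - mu_0) = (-0.895, -0.9332),
  (x̄ - mu_0)^T · [...] = (-4.4)·(-0.895) + (-5.4)·(-0.9332) = 8.9773.

Step 5 — scale by n: T² = 5 · 8.9773 = 44.8865.

T² ≈ 44.8865


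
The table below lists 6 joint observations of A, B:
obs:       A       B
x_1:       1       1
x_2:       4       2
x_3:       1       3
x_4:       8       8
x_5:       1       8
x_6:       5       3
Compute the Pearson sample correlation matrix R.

Step 1 — column means:
  mean(A) = (1 + 4 + 1 + 8 + 1 + 5) / 6 = 20/6 = 3.3333
  mean(B) = (1 + 2 + 3 + 8 + 8 + 3) / 6 = 25/6 = 4.1667

Step 2 — sample variances and covariances s[i,j] = (1/(n-1)) · Σ_k (x_{k,i} - mean_i) · (x_{k,j} - mean_j), with n-1 = 5:
  s[A,A] = ((-2.3333)·(-2.3333) + (0.6667)·(0.6667) + (-2.3333)·(-2.3333) + (4.6667)·(4.6667) + (-2.3333)·(-2.3333) + (1.6667)·(1.6667)) / 5 = 41.3333/5 = 8.2667
  s[A,B] = ((-2.3333)·(-3.1667) + (0.6667)·(-2.1667) + (-2.3333)·(-1.1667) + (4.6667)·(3.8333) + (-2.3333)·(3.8333) + (1.6667)·(-1.1667)) / 5 = 15.6667/5 = 3.1333
  s[B,B] = ((-3.1667)·(-3.1667) + (-2.1667)·(-2.1667) + (-1.1667)·(-1.1667) + (3.8333)·(3.8333) + (3.8333)·(3.8333) + (-1.1667)·(-1.1667)) / 5 = 46.8333/5 = 9.3667
  Sample standard deviations s_i = √(s[i,i]):
  s(A) = √(8.2667) = 2.8752
  s(B) = √(9.3667) = 3.0605

Step 3 — r_{ij} = s_{ij} / (s_i · s_j):
  r[A,A] = 1 (diagonal).
  r[A,B] = 3.1333 / (2.8752 · 3.0605) = 3.1333 / 8.7995 = 0.3561
  r[B,B] = 1 (diagonal).

R is symmetric with unit diagonal. Assembling:

R = [[1, 0.3561],
 [0.3561, 1]]


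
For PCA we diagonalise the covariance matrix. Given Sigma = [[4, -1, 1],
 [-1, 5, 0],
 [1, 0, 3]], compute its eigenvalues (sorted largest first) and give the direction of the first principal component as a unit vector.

Step 1 — characteristic polynomial p(λ) = det(λI - Sigma) = λ³ - tr·λ² + c_1·λ - det, where tr = trace, c_1 = sum of the principal 2×2 minors, det = det(Sigma):
  tr = 4 + 5 + 3 = 12,
  c_1 = (4·5 - (-1)²) + (4·3 - (1)²) + (5·3 - (0)²) = 19 + 11 + 15 = 45,
  det = 4·(5·3 - (0)²) - (-1)·((-1)·3 - (0)·(1)) + (1)·((-1)·(0) - 5·(1)) = 4·(15) - (-1)·(-3) + (1)·(-5) = 52.
  So p(λ) = λ³ - 12λ² + 45λ - 52.
Step 2 — look for an integer root (rational root theorem: any rational root is an integer divisor of 52). Testing λ = 4:
  p(4) = 64 - 192 + 180 - 52 = 0  ✓
  Dividing out (λ - 4): p(λ) = (λ - 4)(λ² - 8λ + 13).
Step 3 — remaining eigenvalues from the quadratic λ² - 8λ + 13 = 0:
  Δ = 8² - 4·13 = 64 - 52 = 12,  λ = (8 ± √12)/2 = (8 ± 3.4641)/2 ≈ 5.7321 or 2.2679.
  Sorted: λ_1 = 5.7321,  λ_2 = 4,  λ_3 = 2.2679  (check: sum = 12 = tr ✓).

Step 4 — unit eigenvector for λ_1 ≈ 5.7321: v spans the null space of (Sigma - λ_1 I), whose rows are
  r_1 = (-1.7321, -1, 1),  r_2 = (-1, -0.7321, 0),  r_3 = (1, 0, -2.7321).
  v is orthogonal to every row, so take v ∝ r_1 × r_2 = ((-1)·(0) - (1)·(-0.7321), (1)·(-1) - (-1.7321)·(0), (-1.7321)·(-0.7321) - (-1)·(-1)) ≈ (0.7321, -1, 0.2679).
  Let u = (0.7321, -1, 0.2679).
  ||u|| = √((0.7321)² + (-1)² + (0.2679)²) = √(1.6077) ≈ 1.2679,  v_1 = u/||u|| ≈ (0.5774, -0.7887, 0.2113) (||v_1|| = 1).

λ_1 = 5.7321,  λ_2 = 4,  λ_3 = 2.2679;  v_1 ≈ (0.5774, -0.7887, 0.2113)


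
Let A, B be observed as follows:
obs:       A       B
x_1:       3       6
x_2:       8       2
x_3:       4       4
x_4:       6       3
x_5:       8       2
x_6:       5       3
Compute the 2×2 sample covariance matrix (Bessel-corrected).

Step 1 — column means:
  mean(A) = (3 + 8 + 4 + 6 + 8 + 5) / 6 = 34/6 = 5.6667
  mean(B) = (6 + 2 + 4 + 3 + 2 + 3) / 6 = 20/6 = 3.3333

Step 2 — sample covariance S[i,j] = (1/(n-1)) · Σ_k (x_{k,i} - mean_i) · (x_{k,j} - mean_j), with n-1 = 5.
  S[A,A] = ((-2.6667)·(-2.6667) + (2.3333)·(2.3333) + (-1.6667)·(-1.6667) + (0.3333)·(0.3333) + (2.3333)·(2.3333) + (-0.6667)·(-0.6667)) / 5 = 21.3333/5 = 4.2667
  S[A,B] = ((-2.6667)·(2.6667) + (2.3333)·(-1.3333) + (-1.6667)·(0.6667) + (0.3333)·(-0.3333) + (2.3333)·(-1.3333) + (-0.6667)·(-0.3333)) / 5 = -14.3333/5 = -2.8667
  S[B,B] = ((2.6667)·(2.6667) + (-1.3333)·(-1.3333) + (0.6667)·(0.6667) + (-0.3333)·(-0.3333) + (-1.3333)·(-1.3333) + (-0.3333)·(-0.3333)) / 5 = 11.3333/5 = 2.2667

S is symmetric (S[j,i] = S[i,j]). Assembling:

S = [[4.2667, -2.8667],
 [-2.8667, 2.2667]]


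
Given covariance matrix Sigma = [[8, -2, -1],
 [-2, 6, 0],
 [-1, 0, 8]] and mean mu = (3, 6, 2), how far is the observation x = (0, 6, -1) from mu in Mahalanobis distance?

Step 1 — centre the observation: (x - mu) = (-3, 0, -3).

Step 2 — invert Sigma (cofactor / det for 3×3, or solve directly):
  Sigma^{-1} = [[0.1387, 0.0462, 0.0173],
 [0.0462, 0.1821, 0.0058],
 [0.0173, 0.0058, 0.1272]].

Step 3 — form the quadratic (x - mu)^T · Sigma^{-1} · (x - mu):
  Sigma^{-1} · (x - mu) = (-0.4682, -0.1561, -0.4335).
  (x - mu)^T · [Sigma^{-1} · (x - mu)] = (-3)·(-0.4682) + (0)·(-0.1561) + (-3)·(-0.4335) = 2.7052.

Step 4 — take square root: d = √(2.7052) ≈ 1.6447.

d(x, mu) = √(2.7052) ≈ 1.6447


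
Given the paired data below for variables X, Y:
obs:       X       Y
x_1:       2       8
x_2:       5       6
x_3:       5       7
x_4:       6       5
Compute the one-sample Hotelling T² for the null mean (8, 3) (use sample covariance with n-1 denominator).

Step 1 — sample mean vector:
  mean(X) = (2 + 5 + 5 + 6) / 4 = 18/4 = 4.5
  mean(Y) = (8 + 6 + 7 + 5) / 4 = 26/4 = 6.5
  x̄ = (4.5, 6.5),  deviation x̄ - mu_0 = (4.5, 6.5) - (8, 3) = (-3.5, 3.5).

Step 2 — sample covariance matrix, S[i,j] = (1/(n-1)) · Σ_k (x_{k,i} - mean_i) · (x_{k,j} - mean_j), divisor n-1 = 3:
  S[X,X] = ((-2.5)·(-2.5) + (0.5)·(0.5) + (0.5)·(0.5) + (1.5)·(1.5)) / 3 = 9/3 = 3
  S[X,Y] = ((-2.5)·(1.5) + (0.5)·(-0.5) + (0.5)·(0.5) + (1.5)·(-1.5)) / 3 = -6/3 = -2
  S[Y,Y] = ((1.5)·(1.5) + (-0.5)·(-0.5) + (0.5)·(0.5) + (-1.5)·(-1.5)) / 3 = 5/3 = 1.6667
  S = [[3, -2],
 [-2, 1.6667]].

Step 3 — invert S. det(S) = 3·1.6667 - (-2)² = 1.
  S^{-1} = (1/det) · [[d, -b], [-b, a]] = [[1.6667, 2],
 [2, 3]].

Step 4 — quadratic form (x̄ - mu_0)^T · S^{-1} · (x̄ - mu_0):
  S^{-1} · (x̄ - mu_0) = (1.1667, 3.5),
  (x̄ - mu_0)^T · [...] = (-3.5)·(1.1667) + (3.5)·(3.5) = 8.1667.

Step 5 — scale by n: T² = 4 · 8.1667 = 32.6667.

T² ≈ 32.6667


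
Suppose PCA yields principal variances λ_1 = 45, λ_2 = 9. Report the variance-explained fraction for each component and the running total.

Step 1 — total variance = trace(Sigma) = Σ λ_i = 45 + 9 = 54.

Step 2 — fraction explained by component i = λ_i / Σ λ:
  PC1: 45/54 = 0.8333
  PC2: 9/54 = 0.1667

Step 3 — cumulative fraction after k components = (λ_1 + ... + λ_k) / Σ λ:
  k = 1: 45/54 = 0.8333
  k = 2: (45 + 9)/54 = 54/54 = 1

Summary (fraction, with percent):

explained: PC1 0.8333 (83.33%), PC2 0.1667 (16.67%);  cumulative: 0.8333, 1


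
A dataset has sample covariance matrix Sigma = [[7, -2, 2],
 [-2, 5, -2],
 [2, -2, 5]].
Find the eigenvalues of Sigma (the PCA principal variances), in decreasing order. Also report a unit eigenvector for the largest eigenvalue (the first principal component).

Step 1 — characteristic polynomial p(λ) = det(λI - Sigma) = λ³ - tr·λ² + c_1·λ - det, where tr = trace, c_1 = sum of the principal 2×2 minors, det = det(Sigma):
  tr = 7 + 5 + 5 = 17,
  c_1 = (7·5 - (-2)²) + (7·5 - (2)²) + (5·5 - (-2)²) = 31 + 31 + 21 = 83,
  det = 7·(5·5 - (-2)²) - (-2)·((-2)·5 - (-2)·(2)) + (2)·((-2)·(-2) - 5·(2)) = 7·(21) - (-2)·(-6) + (2)·(-6) = 123.
  So p(λ) = λ³ - 17λ² + 83λ - 123.
Step 2 — look for an integer root (rational root theorem: any rational root is an integer divisor of 123). Testing λ = 3:
  p(3) = 27 - 153 + 249 - 123 = 0  ✓
  Dividing out (λ - 3): p(λ) = (λ - 3)(λ² - 14λ + 41).
Step 3 — remaining eigenvalues from the quadratic λ² - 14λ + 41 = 0:
  Δ = 14² - 4·41 = 196 - 164 = 32,  λ = (14 ± √32)/2 = (14 ± 5.6569)/2 ≈ 9.8284 or 4.1716.
  Sorted: λ_1 = 9.8284,  λ_2 = 4.1716,  λ_3 = 3  (check: sum = 17 = tr ✓).

Step 4 — unit eigenvector for λ_1 ≈ 9.8284: v spans the null space of (Sigma - λ_1 I), whose rows are
  r_1 = (-2.8284, -2, 2),  r_2 = (-2, -4.8284, -2),  r_3 = (2, -2, -4.8284).
  v is orthogonal to every row, so take v ∝ r_1 × r_2 = ((-2)·(-2) - (2)·(-4.8284), (2)·(-2) - (-2.8284)·(-2), (-2.8284)·(-4.8284) - (-2)·(-2)) ≈ (13.6569, -9.6569, 9.6569).
  Let u = (13.6569, -9.6569, 9.6569).
  ||u|| = √((13.6569)² + (-9.6569)² + (9.6569)²) = √(373.0193) ≈ 19.3137,  v_1 = u/||u|| ≈ (0.7071, -0.5, 0.5) (||v_1|| = 1).

λ_1 = 9.8284,  λ_2 = 4.1716,  λ_3 = 3;  v_1 ≈ (0.7071, -0.5, 0.5)


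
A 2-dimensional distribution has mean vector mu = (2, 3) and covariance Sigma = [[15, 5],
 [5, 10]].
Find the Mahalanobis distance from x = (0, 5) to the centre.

Step 1 — centre the observation: (x - mu) = (-2, 2).

Step 2 — invert Sigma. det(Sigma) = 15·10 - (5)² = 125.
  Sigma^{-1} = (1/det) · [[d, -b], [-b, a]] = [[0.08, -0.04],
 [-0.04, 0.12]].

Step 3 — form the quadratic (x - mu)^T · Sigma^{-1} · (x - mu):
  Sigma^{-1} · (x - mu) = (-0.24, 0.32).
  (x - mu)^T · [Sigma^{-1} · (x - mu)] = (-2)·(-0.24) + (2)·(0.32) = 1.12.

Step 4 — take square root: d = √(1.12) ≈ 1.0583.

d(x, mu) = √(1.12) ≈ 1.0583
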